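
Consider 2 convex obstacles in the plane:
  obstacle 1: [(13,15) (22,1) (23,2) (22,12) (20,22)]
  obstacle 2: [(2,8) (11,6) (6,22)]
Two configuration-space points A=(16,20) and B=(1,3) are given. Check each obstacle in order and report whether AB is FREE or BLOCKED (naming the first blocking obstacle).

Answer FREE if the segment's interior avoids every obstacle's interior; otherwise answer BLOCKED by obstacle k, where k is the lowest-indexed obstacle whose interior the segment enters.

BLOCKED by obstacle 2

Obstacle 1 [(13,15) (22,1) (23,2) (22,12) (20,22)]:
  edge (13,15)–(22,1): clear
  edge (22,1)–(23,2): clear
  edge (23,2)–(22,12): clear
  edge (22,12)–(20,22): clear
  edge (20,22)–(13,15): clear
  midpoint (17/2,23/2) outside
  → clear
Obstacle 2 [(2,8) (11,6) (6,22)]:
  edge (2,8)–(11,6): crosses AB
  edge (11,6)–(6,22): crosses AB
  edge (6,22)–(2,8): clear
  → BLOCKED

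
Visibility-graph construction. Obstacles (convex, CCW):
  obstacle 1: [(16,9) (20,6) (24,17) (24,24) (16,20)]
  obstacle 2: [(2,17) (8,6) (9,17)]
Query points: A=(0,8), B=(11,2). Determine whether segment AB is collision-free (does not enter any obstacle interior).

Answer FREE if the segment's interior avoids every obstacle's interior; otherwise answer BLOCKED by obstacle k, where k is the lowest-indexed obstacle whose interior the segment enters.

Obstacle 1 [(16,9) (20,6) (24,17) (24,24) (16,20)]:
  edge (16,9)–(20,6): clear
  edge (20,6)–(24,17): clear
  edge (24,17)–(24,24): clear
  edge (24,24)–(16,20): clear
  edge (16,20)–(16,9): clear
  midpoint (11/2,5) outside
  → clear
Obstacle 2 [(2,17) (8,6) (9,17)]:
  edge (2,17)–(8,6): clear
  edge (8,6)–(9,17): clear
  edge (9,17)–(2,17): clear
  midpoint (11/2,5) outside
  → clear

FREE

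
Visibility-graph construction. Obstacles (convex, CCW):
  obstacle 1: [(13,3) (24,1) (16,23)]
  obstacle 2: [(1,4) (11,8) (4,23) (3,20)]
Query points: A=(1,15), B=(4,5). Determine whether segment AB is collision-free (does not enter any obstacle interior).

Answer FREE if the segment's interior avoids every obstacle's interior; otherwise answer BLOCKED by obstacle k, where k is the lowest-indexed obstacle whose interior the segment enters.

BLOCKED by obstacle 2

Obstacle 1 [(13,3) (24,1) (16,23)]:
  edge (13,3)–(24,1): clear
  edge (24,1)–(16,23): clear
  edge (16,23)–(13,3): clear
  midpoint (5/2,10) outside
  → clear
Obstacle 2 [(1,4) (11,8) (4,23) (3,20)]:
  edge (1,4)–(11,8): crosses AB
  edge (11,8)–(4,23): clear
  edge (4,23)–(3,20): clear
  edge (3,20)–(1,4): crosses AB
  → BLOCKED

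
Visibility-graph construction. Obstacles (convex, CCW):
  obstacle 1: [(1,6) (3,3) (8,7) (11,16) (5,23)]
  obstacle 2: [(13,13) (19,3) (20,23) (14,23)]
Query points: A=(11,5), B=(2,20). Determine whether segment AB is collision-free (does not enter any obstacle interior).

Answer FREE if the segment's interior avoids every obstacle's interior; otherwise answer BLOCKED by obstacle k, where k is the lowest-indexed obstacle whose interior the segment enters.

BLOCKED by obstacle 1

Obstacle 1 [(1,6) (3,3) (8,7) (11,16) (5,23)]:
  edge (1,6)–(3,3): clear
  edge (3,3)–(8,7): clear
  edge (8,7)–(11,16): crosses AB
  edge (11,16)–(5,23): clear
  edge (5,23)–(1,6): crosses AB
  → BLOCKED
Obstacle 2 [(13,13) (19,3) (20,23) (14,23)]:
  edge (13,13)–(19,3): clear
  edge (19,3)–(20,23): clear
  edge (20,23)–(14,23): clear
  edge (14,23)–(13,13): clear
  midpoint (13/2,25/2) outside
  → clear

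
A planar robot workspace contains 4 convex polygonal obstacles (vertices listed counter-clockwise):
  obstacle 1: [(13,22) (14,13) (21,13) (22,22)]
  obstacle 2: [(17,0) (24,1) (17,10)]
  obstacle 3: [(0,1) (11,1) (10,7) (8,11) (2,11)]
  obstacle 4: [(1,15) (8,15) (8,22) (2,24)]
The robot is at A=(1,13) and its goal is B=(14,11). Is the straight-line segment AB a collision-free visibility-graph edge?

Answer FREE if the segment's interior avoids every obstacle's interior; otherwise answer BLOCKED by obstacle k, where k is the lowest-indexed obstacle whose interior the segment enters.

Obstacle 1 [(13,22) (14,13) (21,13) (22,22)]:
  edge (13,22)–(14,13): clear
  edge (14,13)–(21,13): clear
  edge (21,13)–(22,22): clear
  edge (22,22)–(13,22): clear
  midpoint (15/2,12) outside
  → clear
Obstacle 2 [(17,0) (24,1) (17,10)]:
  edge (17,0)–(24,1): clear
  edge (24,1)–(17,10): clear
  edge (17,10)–(17,0): clear
  midpoint (15/2,12) outside
  → clear
Obstacle 3 [(0,1) (11,1) (10,7) (8,11) (2,11)]:
  edge (0,1)–(11,1): clear
  edge (11,1)–(10,7): clear
  edge (10,7)–(8,11): clear
  edge (8,11)–(2,11): clear
  edge (2,11)–(0,1): clear
  midpoint (15/2,12) outside
  → clear
Obstacle 4 [(1,15) (8,15) (8,22) (2,24)]:
  edge (1,15)–(8,15): clear
  edge (8,15)–(8,22): clear
  edge (8,22)–(2,24): clear
  edge (2,24)–(1,15): clear
  midpoint (15/2,12) outside
  → clear

FREE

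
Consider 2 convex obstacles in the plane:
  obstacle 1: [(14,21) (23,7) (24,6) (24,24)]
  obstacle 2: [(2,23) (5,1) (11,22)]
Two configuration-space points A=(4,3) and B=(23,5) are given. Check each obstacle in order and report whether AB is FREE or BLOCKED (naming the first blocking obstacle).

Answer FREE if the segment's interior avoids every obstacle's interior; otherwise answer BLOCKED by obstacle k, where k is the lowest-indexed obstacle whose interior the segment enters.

BLOCKED by obstacle 2

Obstacle 1 [(14,21) (23,7) (24,6) (24,24)]:
  edge (14,21)–(23,7): clear
  edge (23,7)–(24,6): clear
  edge (24,6)–(24,24): clear
  edge (24,24)–(14,21): clear
  midpoint (27/2,4) outside
  → clear
Obstacle 2 [(2,23) (5,1) (11,22)]:
  edge (2,23)–(5,1): crosses AB
  edge (5,1)–(11,22): crosses AB
  edge (11,22)–(2,23): clear
  → BLOCKED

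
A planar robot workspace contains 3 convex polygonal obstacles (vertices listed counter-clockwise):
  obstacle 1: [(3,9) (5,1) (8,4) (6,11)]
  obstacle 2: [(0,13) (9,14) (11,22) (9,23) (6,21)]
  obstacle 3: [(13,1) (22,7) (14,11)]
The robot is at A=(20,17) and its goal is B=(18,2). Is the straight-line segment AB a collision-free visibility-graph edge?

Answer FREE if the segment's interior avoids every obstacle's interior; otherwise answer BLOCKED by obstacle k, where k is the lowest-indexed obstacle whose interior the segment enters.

Obstacle 1 [(3,9) (5,1) (8,4) (6,11)]:
  edge (3,9)–(5,1): clear
  edge (5,1)–(8,4): clear
  edge (8,4)–(6,11): clear
  edge (6,11)–(3,9): clear
  midpoint (19,19/2) outside
  → clear
Obstacle 2 [(0,13) (9,14) (11,22) (9,23) (6,21)]:
  edge (0,13)–(9,14): clear
  edge (9,14)–(11,22): clear
  edge (11,22)–(9,23): clear
  edge (9,23)–(6,21): clear
  edge (6,21)–(0,13): clear
  midpoint (19,19/2) outside
  → clear
Obstacle 3 [(13,1) (22,7) (14,11)]:
  edge (13,1)–(22,7): crosses AB
  edge (22,7)–(14,11): crosses AB
  edge (14,11)–(13,1): clear
  → BLOCKED

BLOCKED by obstacle 3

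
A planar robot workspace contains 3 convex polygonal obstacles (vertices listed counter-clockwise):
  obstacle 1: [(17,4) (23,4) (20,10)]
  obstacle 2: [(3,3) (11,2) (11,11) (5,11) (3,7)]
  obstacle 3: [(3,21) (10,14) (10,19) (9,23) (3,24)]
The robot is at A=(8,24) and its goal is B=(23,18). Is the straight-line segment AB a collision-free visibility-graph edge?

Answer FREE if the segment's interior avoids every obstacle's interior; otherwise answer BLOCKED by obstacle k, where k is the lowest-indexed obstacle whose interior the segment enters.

Obstacle 1 [(17,4) (23,4) (20,10)]:
  edge (17,4)–(23,4): clear
  edge (23,4)–(20,10): clear
  edge (20,10)–(17,4): clear
  midpoint (31/2,21) outside
  → clear
Obstacle 2 [(3,3) (11,2) (11,11) (5,11) (3,7)]:
  edge (3,3)–(11,2): clear
  edge (11,2)–(11,11): clear
  edge (11,11)–(5,11): clear
  edge (5,11)–(3,7): clear
  edge (3,7)–(3,3): clear
  midpoint (31/2,21) outside
  → clear
Obstacle 3 [(3,21) (10,14) (10,19) (9,23) (3,24)]:
  edge (3,21)–(10,14): clear
  edge (10,14)–(10,19): clear
  edge (10,19)–(9,23): clear
  edge (9,23)–(3,24): clear
  edge (3,24)–(3,21): clear
  midpoint (31/2,21) outside
  → clear

FREE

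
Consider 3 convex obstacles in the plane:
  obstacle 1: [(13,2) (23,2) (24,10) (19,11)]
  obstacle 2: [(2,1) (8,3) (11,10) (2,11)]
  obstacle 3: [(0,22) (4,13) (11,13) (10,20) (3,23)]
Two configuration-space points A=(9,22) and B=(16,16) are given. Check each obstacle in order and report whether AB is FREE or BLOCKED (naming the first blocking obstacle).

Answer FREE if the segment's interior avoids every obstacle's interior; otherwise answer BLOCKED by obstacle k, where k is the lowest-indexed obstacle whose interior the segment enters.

FREE

Obstacle 1 [(13,2) (23,2) (24,10) (19,11)]:
  edge (13,2)–(23,2): clear
  edge (23,2)–(24,10): clear
  edge (24,10)–(19,11): clear
  edge (19,11)–(13,2): clear
  midpoint (25/2,19) outside
  → clear
Obstacle 2 [(2,1) (8,3) (11,10) (2,11)]:
  edge (2,1)–(8,3): clear
  edge (8,3)–(11,10): clear
  edge (11,10)–(2,11): clear
  edge (2,11)–(2,1): clear
  midpoint (25/2,19) outside
  → clear
Obstacle 3 [(0,22) (4,13) (11,13) (10,20) (3,23)]:
  edge (0,22)–(4,13): clear
  edge (4,13)–(11,13): clear
  edge (11,13)–(10,20): clear
  edge (10,20)–(3,23): clear
  edge (3,23)–(0,22): clear
  midpoint (25/2,19) outside
  → clear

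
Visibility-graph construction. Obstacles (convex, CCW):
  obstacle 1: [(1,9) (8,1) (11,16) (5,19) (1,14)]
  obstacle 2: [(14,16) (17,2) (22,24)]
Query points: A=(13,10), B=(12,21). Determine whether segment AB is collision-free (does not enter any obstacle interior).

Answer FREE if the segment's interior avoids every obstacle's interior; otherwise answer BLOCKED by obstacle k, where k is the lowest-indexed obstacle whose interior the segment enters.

Obstacle 1 [(1,9) (8,1) (11,16) (5,19) (1,14)]:
  edge (1,9)–(8,1): clear
  edge (8,1)–(11,16): clear
  edge (11,16)–(5,19): clear
  edge (5,19)–(1,14): clear
  edge (1,14)–(1,9): clear
  midpoint (25/2,31/2) outside
  → clear
Obstacle 2 [(14,16) (17,2) (22,24)]:
  edge (14,16)–(17,2): clear
  edge (17,2)–(22,24): clear
  edge (22,24)–(14,16): clear
  midpoint (25/2,31/2) outside
  → clear

FREE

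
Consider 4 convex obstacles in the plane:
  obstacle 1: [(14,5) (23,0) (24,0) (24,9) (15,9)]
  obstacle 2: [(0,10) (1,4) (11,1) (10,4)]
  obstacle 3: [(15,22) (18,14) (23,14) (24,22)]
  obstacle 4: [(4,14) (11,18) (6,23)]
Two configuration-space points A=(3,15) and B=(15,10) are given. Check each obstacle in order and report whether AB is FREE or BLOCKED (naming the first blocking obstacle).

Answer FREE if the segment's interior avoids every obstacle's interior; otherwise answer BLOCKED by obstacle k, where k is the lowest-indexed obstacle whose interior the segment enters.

BLOCKED by obstacle 4

Obstacle 1 [(14,5) (23,0) (24,0) (24,9) (15,9)]:
  edge (14,5)–(23,0): clear
  edge (23,0)–(24,0): clear
  edge (24,0)–(24,9): clear
  edge (24,9)–(15,9): clear
  edge (15,9)–(14,5): clear
  midpoint (9,25/2) outside
  → clear
Obstacle 2 [(0,10) (1,4) (11,1) (10,4)]:
  edge (0,10)–(1,4): clear
  edge (1,4)–(11,1): clear
  edge (11,1)–(10,4): clear
  edge (10,4)–(0,10): clear
  midpoint (9,25/2) outside
  → clear
Obstacle 3 [(15,22) (18,14) (23,14) (24,22)]:
  edge (15,22)–(18,14): clear
  edge (18,14)–(23,14): clear
  edge (23,14)–(24,22): clear
  edge (24,22)–(15,22): clear
  midpoint (9,25/2) outside
  → clear
Obstacle 4 [(4,14) (11,18) (6,23)]:
  edge (4,14)–(11,18): crosses AB
  edge (11,18)–(6,23): clear
  edge (6,23)–(4,14): crosses AB
  → BLOCKED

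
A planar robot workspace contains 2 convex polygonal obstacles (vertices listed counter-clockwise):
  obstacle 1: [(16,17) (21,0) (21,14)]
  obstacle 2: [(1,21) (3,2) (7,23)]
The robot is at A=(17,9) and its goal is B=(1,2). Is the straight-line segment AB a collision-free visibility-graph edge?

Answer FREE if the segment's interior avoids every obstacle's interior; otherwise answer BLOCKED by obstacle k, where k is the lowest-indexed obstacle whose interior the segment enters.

Obstacle 1 [(16,17) (21,0) (21,14)]:
  edge (16,17)–(21,0): clear
  edge (21,0)–(21,14): clear
  edge (21,14)–(16,17): clear
  midpoint (9,11/2) outside
  → clear
Obstacle 2 [(1,21) (3,2) (7,23)]:
  edge (1,21)–(3,2): crosses AB
  edge (3,2)–(7,23): crosses AB
  edge (7,23)–(1,21): clear
  → BLOCKED

BLOCKED by obstacle 2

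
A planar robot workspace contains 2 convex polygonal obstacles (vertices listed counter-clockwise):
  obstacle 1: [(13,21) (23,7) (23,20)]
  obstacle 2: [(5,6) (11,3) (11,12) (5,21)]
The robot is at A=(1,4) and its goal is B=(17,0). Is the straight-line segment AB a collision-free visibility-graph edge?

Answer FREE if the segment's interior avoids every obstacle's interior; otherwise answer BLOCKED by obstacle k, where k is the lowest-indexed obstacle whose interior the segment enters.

FREE

Obstacle 1 [(13,21) (23,7) (23,20)]:
  edge (13,21)–(23,7): clear
  edge (23,7)–(23,20): clear
  edge (23,20)–(13,21): clear
  midpoint (9,2) outside
  → clear
Obstacle 2 [(5,6) (11,3) (11,12) (5,21)]:
  edge (5,6)–(11,3): clear
  edge (11,3)–(11,12): clear
  edge (11,12)–(5,21): clear
  edge (5,21)–(5,6): clear
  midpoint (9,2) outside
  → clear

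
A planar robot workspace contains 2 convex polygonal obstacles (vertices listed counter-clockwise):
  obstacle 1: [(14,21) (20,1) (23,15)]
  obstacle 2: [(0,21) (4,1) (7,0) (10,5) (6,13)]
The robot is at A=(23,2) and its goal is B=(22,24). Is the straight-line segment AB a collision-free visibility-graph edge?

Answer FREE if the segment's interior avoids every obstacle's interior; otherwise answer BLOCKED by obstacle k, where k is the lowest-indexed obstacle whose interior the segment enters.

Obstacle 1 [(14,21) (20,1) (23,15)]:
  edge (14,21)–(20,1): clear
  edge (20,1)–(23,15): crosses AB
  edge (23,15)–(14,21): crosses AB
  → BLOCKED
Obstacle 2 [(0,21) (4,1) (7,0) (10,5) (6,13)]:
  edge (0,21)–(4,1): clear
  edge (4,1)–(7,0): clear
  edge (7,0)–(10,5): clear
  edge (10,5)–(6,13): clear
  edge (6,13)–(0,21): clear
  midpoint (45/2,13) outside
  → clear

BLOCKED by obstacle 1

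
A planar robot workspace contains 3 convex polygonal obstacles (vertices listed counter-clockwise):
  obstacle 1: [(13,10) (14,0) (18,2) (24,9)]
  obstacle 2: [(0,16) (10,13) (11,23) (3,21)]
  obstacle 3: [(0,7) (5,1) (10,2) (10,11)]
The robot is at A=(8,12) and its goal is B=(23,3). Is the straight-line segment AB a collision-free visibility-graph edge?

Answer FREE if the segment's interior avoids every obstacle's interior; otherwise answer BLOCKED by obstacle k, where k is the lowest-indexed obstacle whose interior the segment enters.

Obstacle 1 [(13,10) (14,0) (18,2) (24,9)]:
  edge (13,10)–(14,0): crosses AB
  edge (14,0)–(18,2): clear
  edge (18,2)–(24,9): crosses AB
  edge (24,9)–(13,10): clear
  → BLOCKED
Obstacle 2 [(0,16) (10,13) (11,23) (3,21)]:
  edge (0,16)–(10,13): clear
  edge (10,13)–(11,23): clear
  edge (11,23)–(3,21): clear
  edge (3,21)–(0,16): clear
  midpoint (31/2,15/2) outside
  → clear
Obstacle 3 [(0,7) (5,1) (10,2) (10,11)]:
  edge (0,7)–(5,1): clear
  edge (5,1)–(10,2): clear
  edge (10,2)–(10,11): crosses AB
  edge (10,11)–(0,7): crosses AB
  → BLOCKED

BLOCKED by obstacle 1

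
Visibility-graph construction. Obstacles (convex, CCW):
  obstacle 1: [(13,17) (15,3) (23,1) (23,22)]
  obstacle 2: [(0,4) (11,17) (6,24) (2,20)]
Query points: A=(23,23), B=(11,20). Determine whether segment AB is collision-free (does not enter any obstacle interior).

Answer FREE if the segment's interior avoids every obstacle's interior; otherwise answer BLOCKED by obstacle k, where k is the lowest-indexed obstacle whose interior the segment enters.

Obstacle 1 [(13,17) (15,3) (23,1) (23,22)]:
  edge (13,17)–(15,3): clear
  edge (15,3)–(23,1): clear
  edge (23,1)–(23,22): clear
  edge (23,22)–(13,17): clear
  midpoint (17,43/2) outside
  → clear
Obstacle 2 [(0,4) (11,17) (6,24) (2,20)]:
  edge (0,4)–(11,17): clear
  edge (11,17)–(6,24): clear
  edge (6,24)–(2,20): clear
  edge (2,20)–(0,4): clear
  midpoint (17,43/2) outside
  → clear

FREE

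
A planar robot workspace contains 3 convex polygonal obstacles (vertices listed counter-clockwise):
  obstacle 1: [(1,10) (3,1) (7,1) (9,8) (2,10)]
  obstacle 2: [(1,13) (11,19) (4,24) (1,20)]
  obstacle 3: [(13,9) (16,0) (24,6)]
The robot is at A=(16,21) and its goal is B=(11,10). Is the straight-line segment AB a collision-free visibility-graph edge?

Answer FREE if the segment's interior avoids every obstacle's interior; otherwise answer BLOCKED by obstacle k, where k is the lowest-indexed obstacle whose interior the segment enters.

Obstacle 1 [(1,10) (3,1) (7,1) (9,8) (2,10)]:
  edge (1,10)–(3,1): clear
  edge (3,1)–(7,1): clear
  edge (7,1)–(9,8): clear
  edge (9,8)–(2,10): clear
  edge (2,10)–(1,10): clear
  midpoint (27/2,31/2) outside
  → clear
Obstacle 2 [(1,13) (11,19) (4,24) (1,20)]:
  edge (1,13)–(11,19): clear
  edge (11,19)–(4,24): clear
  edge (4,24)–(1,20): clear
  edge (1,20)–(1,13): clear
  midpoint (27/2,31/2) outside
  → clear
Obstacle 3 [(13,9) (16,0) (24,6)]:
  edge (13,9)–(16,0): clear
  edge (16,0)–(24,6): clear
  edge (24,6)–(13,9): clear
  midpoint (27/2,31/2) outside
  → clear

FREE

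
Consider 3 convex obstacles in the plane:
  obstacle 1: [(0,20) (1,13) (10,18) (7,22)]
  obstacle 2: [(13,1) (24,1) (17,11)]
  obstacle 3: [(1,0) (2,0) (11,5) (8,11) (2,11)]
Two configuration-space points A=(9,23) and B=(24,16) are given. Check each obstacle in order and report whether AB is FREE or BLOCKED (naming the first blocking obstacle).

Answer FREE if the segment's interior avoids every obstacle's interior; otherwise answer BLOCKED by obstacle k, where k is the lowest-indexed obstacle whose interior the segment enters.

Obstacle 1 [(0,20) (1,13) (10,18) (7,22)]:
  edge (0,20)–(1,13): clear
  edge (1,13)–(10,18): clear
  edge (10,18)–(7,22): clear
  edge (7,22)–(0,20): clear
  midpoint (33/2,39/2) outside
  → clear
Obstacle 2 [(13,1) (24,1) (17,11)]:
  edge (13,1)–(24,1): clear
  edge (24,1)–(17,11): clear
  edge (17,11)–(13,1): clear
  midpoint (33/2,39/2) outside
  → clear
Obstacle 3 [(1,0) (2,0) (11,5) (8,11) (2,11)]:
  edge (1,0)–(2,0): clear
  edge (2,0)–(11,5): clear
  edge (11,5)–(8,11): clear
  edge (8,11)–(2,11): clear
  edge (2,11)–(1,0): clear
  midpoint (33/2,39/2) outside
  → clear

FREE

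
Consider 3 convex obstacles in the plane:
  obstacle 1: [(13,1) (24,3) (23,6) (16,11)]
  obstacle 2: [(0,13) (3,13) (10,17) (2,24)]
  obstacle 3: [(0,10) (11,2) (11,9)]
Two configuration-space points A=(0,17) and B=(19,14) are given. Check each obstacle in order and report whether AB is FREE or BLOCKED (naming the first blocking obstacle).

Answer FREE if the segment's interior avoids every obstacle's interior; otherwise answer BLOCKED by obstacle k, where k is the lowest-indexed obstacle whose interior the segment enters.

BLOCKED by obstacle 2

Obstacle 1 [(13,1) (24,3) (23,6) (16,11)]:
  edge (13,1)–(24,3): clear
  edge (24,3)–(23,6): clear
  edge (23,6)–(16,11): clear
  edge (16,11)–(13,1): clear
  midpoint (19/2,31/2) outside
  → clear
Obstacle 2 [(0,13) (3,13) (10,17) (2,24)]:
  edge (0,13)–(3,13): clear
  edge (3,13)–(10,17): crosses AB
  edge (10,17)–(2,24): clear
  edge (2,24)–(0,13): crosses AB
  → BLOCKED
Obstacle 3 [(0,10) (11,2) (11,9)]:
  edge (0,10)–(11,2): clear
  edge (11,2)–(11,9): clear
  edge (11,9)–(0,10): clear
  midpoint (19/2,31/2) outside
  → clear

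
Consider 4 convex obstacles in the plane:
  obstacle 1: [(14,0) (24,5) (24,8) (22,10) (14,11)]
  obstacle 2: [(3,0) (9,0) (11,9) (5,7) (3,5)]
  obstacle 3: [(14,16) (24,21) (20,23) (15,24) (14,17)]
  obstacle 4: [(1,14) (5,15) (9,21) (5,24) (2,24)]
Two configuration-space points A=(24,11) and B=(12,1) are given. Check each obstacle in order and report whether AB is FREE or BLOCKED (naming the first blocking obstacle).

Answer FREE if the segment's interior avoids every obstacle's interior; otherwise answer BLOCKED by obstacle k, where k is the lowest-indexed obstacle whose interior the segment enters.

BLOCKED by obstacle 1

Obstacle 1 [(14,0) (24,5) (24,8) (22,10) (14,11)]:
  edge (14,0)–(24,5): clear
  edge (24,5)–(24,8): clear
  edge (24,8)–(22,10): crosses AB
  edge (22,10)–(14,11): clear
  edge (14,11)–(14,0): crosses AB
  → BLOCKED
Obstacle 2 [(3,0) (9,0) (11,9) (5,7) (3,5)]:
  edge (3,0)–(9,0): clear
  edge (9,0)–(11,9): clear
  edge (11,9)–(5,7): clear
  edge (5,7)–(3,5): clear
  edge (3,5)–(3,0): clear
  midpoint (18,6) outside
  → clear
Obstacle 3 [(14,16) (24,21) (20,23) (15,24) (14,17)]:
  edge (14,16)–(24,21): clear
  edge (24,21)–(20,23): clear
  edge (20,23)–(15,24): clear
  edge (15,24)–(14,17): clear
  edge (14,17)–(14,16): clear
  midpoint (18,6) outside
  → clear
Obstacle 4 [(1,14) (5,15) (9,21) (5,24) (2,24)]:
  edge (1,14)–(5,15): clear
  edge (5,15)–(9,21): clear
  edge (9,21)–(5,24): clear
  edge (5,24)–(2,24): clear
  edge (2,24)–(1,14): clear
  midpoint (18,6) outside
  → clear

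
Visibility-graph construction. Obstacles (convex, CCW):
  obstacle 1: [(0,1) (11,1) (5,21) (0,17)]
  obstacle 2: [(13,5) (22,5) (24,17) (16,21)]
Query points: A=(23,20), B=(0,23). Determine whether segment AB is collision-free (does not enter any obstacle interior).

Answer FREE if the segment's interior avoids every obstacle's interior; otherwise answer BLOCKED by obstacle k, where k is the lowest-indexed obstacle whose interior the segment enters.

Obstacle 1 [(0,1) (11,1) (5,21) (0,17)]:
  edge (0,1)–(11,1): clear
  edge (11,1)–(5,21): clear
  edge (5,21)–(0,17): clear
  edge (0,17)–(0,1): clear
  midpoint (23/2,43/2) outside
  → clear
Obstacle 2 [(13,5) (22,5) (24,17) (16,21)]:
  edge (13,5)–(22,5): clear
  edge (22,5)–(24,17): clear
  edge (24,17)–(16,21): crosses AB
  edge (16,21)–(13,5): crosses AB
  → BLOCKED

BLOCKED by obstacle 2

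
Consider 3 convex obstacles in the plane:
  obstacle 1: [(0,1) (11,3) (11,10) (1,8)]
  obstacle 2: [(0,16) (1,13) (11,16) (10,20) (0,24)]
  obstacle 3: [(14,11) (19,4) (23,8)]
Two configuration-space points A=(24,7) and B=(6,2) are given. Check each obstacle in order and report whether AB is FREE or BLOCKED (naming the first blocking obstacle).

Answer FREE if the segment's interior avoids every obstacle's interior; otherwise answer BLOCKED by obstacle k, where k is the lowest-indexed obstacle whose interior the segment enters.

Obstacle 1 [(0,1) (11,3) (11,10) (1,8)]:
  edge (0,1)–(11,3): crosses AB
  edge (11,3)–(11,10): crosses AB
  edge (11,10)–(1,8): clear
  edge (1,8)–(0,1): clear
  → BLOCKED
Obstacle 2 [(0,16) (1,13) (11,16) (10,20) (0,24)]:
  edge (0,16)–(1,13): clear
  edge (1,13)–(11,16): clear
  edge (11,16)–(10,20): clear
  edge (10,20)–(0,24): clear
  edge (0,24)–(0,16): clear
  midpoint (15,9/2) outside
  → clear
Obstacle 3 [(14,11) (19,4) (23,8)]:
  edge (14,11)–(19,4): crosses AB
  edge (19,4)–(23,8): crosses AB
  edge (23,8)–(14,11): clear
  → BLOCKED

BLOCKED by obstacle 1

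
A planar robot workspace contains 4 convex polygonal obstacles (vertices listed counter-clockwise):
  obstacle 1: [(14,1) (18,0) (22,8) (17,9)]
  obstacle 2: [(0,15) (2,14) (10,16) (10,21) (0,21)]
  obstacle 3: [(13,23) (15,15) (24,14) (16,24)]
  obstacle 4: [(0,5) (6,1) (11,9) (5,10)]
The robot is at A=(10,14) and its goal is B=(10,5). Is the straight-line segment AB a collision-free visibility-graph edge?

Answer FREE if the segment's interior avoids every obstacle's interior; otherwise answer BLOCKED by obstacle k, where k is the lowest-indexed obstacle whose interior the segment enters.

Obstacle 1 [(14,1) (18,0) (22,8) (17,9)]:
  edge (14,1)–(18,0): clear
  edge (18,0)–(22,8): clear
  edge (22,8)–(17,9): clear
  edge (17,9)–(14,1): clear
  midpoint (10,19/2) outside
  → clear
Obstacle 2 [(0,15) (2,14) (10,16) (10,21) (0,21)]:
  edge (0,15)–(2,14): clear
  edge (2,14)–(10,16): clear
  edge (10,16)–(10,21): clear
  edge (10,21)–(0,21): clear
  edge (0,21)–(0,15): clear
  midpoint (10,19/2) outside
  → clear
Obstacle 3 [(13,23) (15,15) (24,14) (16,24)]:
  edge (13,23)–(15,15): clear
  edge (15,15)–(24,14): clear
  edge (24,14)–(16,24): clear
  edge (16,24)–(13,23): clear
  midpoint (10,19/2) outside
  → clear
Obstacle 4 [(0,5) (6,1) (11,9) (5,10)]:
  edge (0,5)–(6,1): clear
  edge (6,1)–(11,9): crosses AB
  edge (11,9)–(5,10): crosses AB
  edge (5,10)–(0,5): clear
  → BLOCKED

BLOCKED by obstacle 4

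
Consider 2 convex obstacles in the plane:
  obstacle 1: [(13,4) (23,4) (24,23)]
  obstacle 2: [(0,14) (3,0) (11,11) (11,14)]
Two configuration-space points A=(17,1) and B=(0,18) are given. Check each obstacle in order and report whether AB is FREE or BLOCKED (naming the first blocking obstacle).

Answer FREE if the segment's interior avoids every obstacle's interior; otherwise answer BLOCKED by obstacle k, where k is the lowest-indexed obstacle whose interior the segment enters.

BLOCKED by obstacle 1

Obstacle 1 [(13,4) (23,4) (24,23)]:
  edge (13,4)–(23,4): crosses AB
  edge (23,4)–(24,23): clear
  edge (24,23)–(13,4): crosses AB
  → BLOCKED
Obstacle 2 [(0,14) (3,0) (11,11) (11,14)]:
  edge (0,14)–(3,0): clear
  edge (3,0)–(11,11): crosses AB
  edge (11,11)–(11,14): clear
  edge (11,14)–(0,14): crosses AB
  → BLOCKED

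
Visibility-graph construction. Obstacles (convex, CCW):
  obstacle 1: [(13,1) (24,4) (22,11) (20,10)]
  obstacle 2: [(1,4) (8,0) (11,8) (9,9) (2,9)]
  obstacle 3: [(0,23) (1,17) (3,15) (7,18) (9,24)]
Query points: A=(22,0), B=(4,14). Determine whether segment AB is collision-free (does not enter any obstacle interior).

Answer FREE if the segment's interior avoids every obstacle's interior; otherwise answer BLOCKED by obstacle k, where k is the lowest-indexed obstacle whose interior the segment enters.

Obstacle 1 [(13,1) (24,4) (22,11) (20,10)]:
  edge (13,1)–(24,4): crosses AB
  edge (24,4)–(22,11): clear
  edge (22,11)–(20,10): clear
  edge (20,10)–(13,1): crosses AB
  → BLOCKED
Obstacle 2 [(1,4) (8,0) (11,8) (9,9) (2,9)]:
  edge (1,4)–(8,0): clear
  edge (8,0)–(11,8): clear
  edge (11,8)–(9,9): clear
  edge (9,9)–(2,9): clear
  edge (2,9)–(1,4): clear
  midpoint (13,7) outside
  → clear
Obstacle 3 [(0,23) (1,17) (3,15) (7,18) (9,24)]:
  edge (0,23)–(1,17): clear
  edge (1,17)–(3,15): clear
  edge (3,15)–(7,18): clear
  edge (7,18)–(9,24): clear
  edge (9,24)–(0,23): clear
  midpoint (13,7) outside
  → clear

BLOCKED by obstacle 1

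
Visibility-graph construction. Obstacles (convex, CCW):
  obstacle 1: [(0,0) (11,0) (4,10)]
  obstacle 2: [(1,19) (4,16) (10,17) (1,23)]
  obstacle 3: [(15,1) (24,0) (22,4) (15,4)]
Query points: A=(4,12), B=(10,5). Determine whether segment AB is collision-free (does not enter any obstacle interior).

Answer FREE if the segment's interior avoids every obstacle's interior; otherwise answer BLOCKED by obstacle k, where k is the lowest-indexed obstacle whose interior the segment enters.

FREE

Obstacle 1 [(0,0) (11,0) (4,10)]:
  edge (0,0)–(11,0): clear
  edge (11,0)–(4,10): clear
  edge (4,10)–(0,0): clear
  midpoint (7,17/2) outside
  → clear
Obstacle 2 [(1,19) (4,16) (10,17) (1,23)]:
  edge (1,19)–(4,16): clear
  edge (4,16)–(10,17): clear
  edge (10,17)–(1,23): clear
  edge (1,23)–(1,19): clear
  midpoint (7,17/2) outside
  → clear
Obstacle 3 [(15,1) (24,0) (22,4) (15,4)]:
  edge (15,1)–(24,0): clear
  edge (24,0)–(22,4): clear
  edge (22,4)–(15,4): clear
  edge (15,4)–(15,1): clear
  midpoint (7,17/2) outside
  → clear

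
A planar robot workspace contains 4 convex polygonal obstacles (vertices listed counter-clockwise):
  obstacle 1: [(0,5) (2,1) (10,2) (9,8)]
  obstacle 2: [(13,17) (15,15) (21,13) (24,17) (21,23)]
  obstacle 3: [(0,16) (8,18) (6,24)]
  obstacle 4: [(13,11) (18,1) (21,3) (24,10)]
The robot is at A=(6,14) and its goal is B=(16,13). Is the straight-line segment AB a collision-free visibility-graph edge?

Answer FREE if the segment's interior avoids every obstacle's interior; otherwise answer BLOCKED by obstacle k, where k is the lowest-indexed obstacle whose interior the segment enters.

FREE

Obstacle 1 [(0,5) (2,1) (10,2) (9,8)]:
  edge (0,5)–(2,1): clear
  edge (2,1)–(10,2): clear
  edge (10,2)–(9,8): clear
  edge (9,8)–(0,5): clear
  midpoint (11,27/2) outside
  → clear
Obstacle 2 [(13,17) (15,15) (21,13) (24,17) (21,23)]:
  edge (13,17)–(15,15): clear
  edge (15,15)–(21,13): clear
  edge (21,13)–(24,17): clear
  edge (24,17)–(21,23): clear
  edge (21,23)–(13,17): clear
  midpoint (11,27/2) outside
  → clear
Obstacle 3 [(0,16) (8,18) (6,24)]:
  edge (0,16)–(8,18): clear
  edge (8,18)–(6,24): clear
  edge (6,24)–(0,16): clear
  midpoint (11,27/2) outside
  → clear
Obstacle 4 [(13,11) (18,1) (21,3) (24,10)]:
  edge (13,11)–(18,1): clear
  edge (18,1)–(21,3): clear
  edge (21,3)–(24,10): clear
  edge (24,10)–(13,11): clear
  midpoint (11,27/2) outside
  → clear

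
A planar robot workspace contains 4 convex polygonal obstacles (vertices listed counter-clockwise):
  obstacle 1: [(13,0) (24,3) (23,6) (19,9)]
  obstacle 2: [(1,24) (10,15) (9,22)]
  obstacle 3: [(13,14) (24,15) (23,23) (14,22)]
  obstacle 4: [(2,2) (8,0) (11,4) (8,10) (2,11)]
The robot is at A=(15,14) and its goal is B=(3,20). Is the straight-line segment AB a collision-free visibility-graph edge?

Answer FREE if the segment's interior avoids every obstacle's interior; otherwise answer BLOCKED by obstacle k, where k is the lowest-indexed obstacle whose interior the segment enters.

Obstacle 1 [(13,0) (24,3) (23,6) (19,9)]:
  edge (13,0)–(24,3): clear
  edge (24,3)–(23,6): clear
  edge (23,6)–(19,9): clear
  edge (19,9)–(13,0): clear
  midpoint (9,17) outside
  → clear
Obstacle 2 [(1,24) (10,15) (9,22)]:
  edge (1,24)–(10,15): crosses AB
  edge (10,15)–(9,22): crosses AB
  edge (9,22)–(1,24): clear
  → BLOCKED
Obstacle 3 [(13,14) (24,15) (23,23) (14,22)]:
  edge (13,14)–(24,15): crosses AB
  edge (24,15)–(23,23): clear
  edge (23,23)–(14,22): clear
  edge (14,22)–(13,14): crosses AB
  → BLOCKED
Obstacle 4 [(2,2) (8,0) (11,4) (8,10) (2,11)]:
  edge (2,2)–(8,0): clear
  edge (8,0)–(11,4): clear
  edge (11,4)–(8,10): clear
  edge (8,10)–(2,11): clear
  edge (2,11)–(2,2): clear
  midpoint (9,17) outside
  → clear

BLOCKED by obstacle 2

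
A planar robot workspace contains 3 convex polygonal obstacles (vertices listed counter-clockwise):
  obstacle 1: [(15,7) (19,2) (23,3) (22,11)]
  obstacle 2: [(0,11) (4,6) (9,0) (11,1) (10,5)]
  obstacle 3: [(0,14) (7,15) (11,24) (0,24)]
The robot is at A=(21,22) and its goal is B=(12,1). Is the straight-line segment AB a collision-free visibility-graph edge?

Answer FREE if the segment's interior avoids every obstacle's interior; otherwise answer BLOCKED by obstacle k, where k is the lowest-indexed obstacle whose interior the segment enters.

Obstacle 1 [(15,7) (19,2) (23,3) (22,11)]:
  edge (15,7)–(19,2): clear
  edge (19,2)–(23,3): clear
  edge (23,3)–(22,11): clear
  edge (22,11)–(15,7): clear
  midpoint (33/2,23/2) outside
  → clear
Obstacle 2 [(0,11) (4,6) (9,0) (11,1) (10,5)]:
  edge (0,11)–(4,6): clear
  edge (4,6)–(9,0): clear
  edge (9,0)–(11,1): clear
  edge (11,1)–(10,5): clear
  edge (10,5)–(0,11): clear
  midpoint (33/2,23/2) outside
  → clear
Obstacle 3 [(0,14) (7,15) (11,24) (0,24)]:
  edge (0,14)–(7,15): clear
  edge (7,15)–(11,24): clear
  edge (11,24)–(0,24): clear
  edge (0,24)–(0,14): clear
  midpoint (33/2,23/2) outside
  → clear

FREE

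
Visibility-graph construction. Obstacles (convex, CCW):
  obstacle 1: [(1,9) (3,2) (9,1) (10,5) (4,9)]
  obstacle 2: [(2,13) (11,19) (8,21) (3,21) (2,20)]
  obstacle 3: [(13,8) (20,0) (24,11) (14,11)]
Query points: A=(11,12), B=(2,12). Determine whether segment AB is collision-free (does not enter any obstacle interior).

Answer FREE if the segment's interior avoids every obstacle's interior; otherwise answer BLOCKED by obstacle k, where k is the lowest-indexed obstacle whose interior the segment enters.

FREE

Obstacle 1 [(1,9) (3,2) (9,1) (10,5) (4,9)]:
  edge (1,9)–(3,2): clear
  edge (3,2)–(9,1): clear
  edge (9,1)–(10,5): clear
  edge (10,5)–(4,9): clear
  edge (4,9)–(1,9): clear
  midpoint (13/2,12) outside
  → clear
Obstacle 2 [(2,13) (11,19) (8,21) (3,21) (2,20)]:
  edge (2,13)–(11,19): clear
  edge (11,19)–(8,21): clear
  edge (8,21)–(3,21): clear
  edge (3,21)–(2,20): clear
  edge (2,20)–(2,13): clear
  midpoint (13/2,12) outside
  → clear
Obstacle 3 [(13,8) (20,0) (24,11) (14,11)]:
  edge (13,8)–(20,0): clear
  edge (20,0)–(24,11): clear
  edge (24,11)–(14,11): clear
  edge (14,11)–(13,8): clear
  midpoint (13/2,12) outside
  → clear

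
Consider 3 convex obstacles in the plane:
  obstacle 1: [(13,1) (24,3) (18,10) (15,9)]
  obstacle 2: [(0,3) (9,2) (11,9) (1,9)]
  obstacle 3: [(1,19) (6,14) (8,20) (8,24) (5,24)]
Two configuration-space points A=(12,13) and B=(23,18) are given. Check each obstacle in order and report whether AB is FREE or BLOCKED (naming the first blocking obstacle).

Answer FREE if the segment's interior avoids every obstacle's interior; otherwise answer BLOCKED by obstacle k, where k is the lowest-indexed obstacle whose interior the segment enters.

Obstacle 1 [(13,1) (24,3) (18,10) (15,9)]:
  edge (13,1)–(24,3): clear
  edge (24,3)–(18,10): clear
  edge (18,10)–(15,9): clear
  edge (15,9)–(13,1): clear
  midpoint (35/2,31/2) outside
  → clear
Obstacle 2 [(0,3) (9,2) (11,9) (1,9)]:
  edge (0,3)–(9,2): clear
  edge (9,2)–(11,9): clear
  edge (11,9)–(1,9): clear
  edge (1,9)–(0,3): clear
  midpoint (35/2,31/2) outside
  → clear
Obstacle 3 [(1,19) (6,14) (8,20) (8,24) (5,24)]:
  edge (1,19)–(6,14): clear
  edge (6,14)–(8,20): clear
  edge (8,20)–(8,24): clear
  edge (8,24)–(5,24): clear
  edge (5,24)–(1,19): clear
  midpoint (35/2,31/2) outside
  → clear

FREE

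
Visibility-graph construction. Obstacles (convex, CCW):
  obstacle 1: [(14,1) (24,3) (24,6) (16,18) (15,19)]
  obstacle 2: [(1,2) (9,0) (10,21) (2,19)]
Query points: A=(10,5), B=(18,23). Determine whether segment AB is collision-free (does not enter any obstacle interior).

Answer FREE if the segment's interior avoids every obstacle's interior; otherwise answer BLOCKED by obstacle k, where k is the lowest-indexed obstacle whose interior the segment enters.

BLOCKED by obstacle 1

Obstacle 1 [(14,1) (24,3) (24,6) (16,18) (15,19)]:
  edge (14,1)–(24,3): clear
  edge (24,3)–(24,6): clear
  edge (24,6)–(16,18): clear
  edge (16,18)–(15,19): crosses AB
  edge (15,19)–(14,1): crosses AB
  → BLOCKED
Obstacle 2 [(1,2) (9,0) (10,21) (2,19)]:
  edge (1,2)–(9,0): clear
  edge (9,0)–(10,21): clear
  edge (10,21)–(2,19): clear
  edge (2,19)–(1,2): clear
  midpoint (14,14) outside
  → clear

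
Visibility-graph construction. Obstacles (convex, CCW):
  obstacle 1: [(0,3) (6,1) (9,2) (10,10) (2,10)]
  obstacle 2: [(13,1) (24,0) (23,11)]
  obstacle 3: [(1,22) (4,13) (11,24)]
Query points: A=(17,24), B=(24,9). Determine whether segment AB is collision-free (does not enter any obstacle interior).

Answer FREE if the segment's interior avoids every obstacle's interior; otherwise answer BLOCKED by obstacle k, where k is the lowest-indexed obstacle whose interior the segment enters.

FREE

Obstacle 1 [(0,3) (6,1) (9,2) (10,10) (2,10)]:
  edge (0,3)–(6,1): clear
  edge (6,1)–(9,2): clear
  edge (9,2)–(10,10): clear
  edge (10,10)–(2,10): clear
  edge (2,10)–(0,3): clear
  midpoint (41/2,33/2) outside
  → clear
Obstacle 2 [(13,1) (24,0) (23,11)]:
  edge (13,1)–(24,0): clear
  edge (24,0)–(23,11): clear
  edge (23,11)–(13,1): clear
  midpoint (41/2,33/2) outside
  → clear
Obstacle 3 [(1,22) (4,13) (11,24)]:
  edge (1,22)–(4,13): clear
  edge (4,13)–(11,24): clear
  edge (11,24)–(1,22): clear
  midpoint (41/2,33/2) outside
  → clear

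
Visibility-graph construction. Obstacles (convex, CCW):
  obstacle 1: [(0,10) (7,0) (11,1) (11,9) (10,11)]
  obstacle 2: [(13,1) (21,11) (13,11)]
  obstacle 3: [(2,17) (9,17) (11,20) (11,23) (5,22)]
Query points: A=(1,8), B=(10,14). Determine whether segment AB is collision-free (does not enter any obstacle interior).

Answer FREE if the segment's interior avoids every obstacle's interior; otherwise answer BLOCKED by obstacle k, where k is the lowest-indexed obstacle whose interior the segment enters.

Obstacle 1 [(0,10) (7,0) (11,1) (11,9) (10,11)]:
  edge (0,10)–(7,0): crosses AB
  edge (7,0)–(11,1): clear
  edge (11,1)–(11,9): clear
  edge (11,9)–(10,11): clear
  edge (10,11)–(0,10): crosses AB
  → BLOCKED
Obstacle 2 [(13,1) (21,11) (13,11)]:
  edge (13,1)–(21,11): clear
  edge (21,11)–(13,11): clear
  edge (13,11)–(13,1): clear
  midpoint (11/2,11) outside
  → clear
Obstacle 3 [(2,17) (9,17) (11,20) (11,23) (5,22)]:
  edge (2,17)–(9,17): clear
  edge (9,17)–(11,20): clear
  edge (11,20)–(11,23): clear
  edge (11,23)–(5,22): clear
  edge (5,22)–(2,17): clear
  midpoint (11/2,11) outside
  → clear

BLOCKED by obstacle 1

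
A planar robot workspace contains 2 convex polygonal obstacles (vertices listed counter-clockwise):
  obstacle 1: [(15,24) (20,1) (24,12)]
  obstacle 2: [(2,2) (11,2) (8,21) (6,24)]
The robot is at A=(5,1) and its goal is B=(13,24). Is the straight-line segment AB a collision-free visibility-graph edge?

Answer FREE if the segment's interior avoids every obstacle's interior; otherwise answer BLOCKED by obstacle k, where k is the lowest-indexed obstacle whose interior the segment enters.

Obstacle 1 [(15,24) (20,1) (24,12)]:
  edge (15,24)–(20,1): clear
  edge (20,1)–(24,12): clear
  edge (24,12)–(15,24): clear
  midpoint (9,25/2) outside
  → clear
Obstacle 2 [(2,2) (11,2) (8,21) (6,24)]:
  edge (2,2)–(11,2): crosses AB
  edge (11,2)–(8,21): crosses AB
  edge (8,21)–(6,24): clear
  edge (6,24)–(2,2): clear
  → BLOCKED

BLOCKED by obstacle 2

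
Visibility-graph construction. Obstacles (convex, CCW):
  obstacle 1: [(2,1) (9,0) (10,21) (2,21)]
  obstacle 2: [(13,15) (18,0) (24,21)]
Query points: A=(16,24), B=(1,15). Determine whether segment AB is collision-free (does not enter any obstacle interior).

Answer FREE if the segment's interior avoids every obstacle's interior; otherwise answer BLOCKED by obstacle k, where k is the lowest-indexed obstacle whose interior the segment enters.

Obstacle 1 [(2,1) (9,0) (10,21) (2,21)]:
  edge (2,1)–(9,0): clear
  edge (9,0)–(10,21): crosses AB
  edge (10,21)–(2,21): clear
  edge (2,21)–(2,1): crosses AB
  → BLOCKED
Obstacle 2 [(13,15) (18,0) (24,21)]:
  edge (13,15)–(18,0): clear
  edge (18,0)–(24,21): clear
  edge (24,21)–(13,15): clear
  midpoint (17/2,39/2) outside
  → clear

BLOCKED by obstacle 1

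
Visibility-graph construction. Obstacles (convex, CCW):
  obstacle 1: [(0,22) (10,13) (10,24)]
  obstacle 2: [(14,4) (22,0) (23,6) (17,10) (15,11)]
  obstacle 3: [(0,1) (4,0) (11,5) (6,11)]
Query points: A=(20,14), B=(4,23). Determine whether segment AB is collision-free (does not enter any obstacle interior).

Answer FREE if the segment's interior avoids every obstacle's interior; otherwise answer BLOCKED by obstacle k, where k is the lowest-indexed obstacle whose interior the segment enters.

BLOCKED by obstacle 1

Obstacle 1 [(0,22) (10,13) (10,24)]:
  edge (0,22)–(10,13): clear
  edge (10,13)–(10,24): crosses AB
  edge (10,24)–(0,22): crosses AB
  → BLOCKED
Obstacle 2 [(14,4) (22,0) (23,6) (17,10) (15,11)]:
  edge (14,4)–(22,0): clear
  edge (22,0)–(23,6): clear
  edge (23,6)–(17,10): clear
  edge (17,10)–(15,11): clear
  edge (15,11)–(14,4): clear
  midpoint (12,37/2) outside
  → clear
Obstacle 3 [(0,1) (4,0) (11,5) (6,11)]:
  edge (0,1)–(4,0): clear
  edge (4,0)–(11,5): clear
  edge (11,5)–(6,11): clear
  edge (6,11)–(0,1): clear
  midpoint (12,37/2) outside
  → clear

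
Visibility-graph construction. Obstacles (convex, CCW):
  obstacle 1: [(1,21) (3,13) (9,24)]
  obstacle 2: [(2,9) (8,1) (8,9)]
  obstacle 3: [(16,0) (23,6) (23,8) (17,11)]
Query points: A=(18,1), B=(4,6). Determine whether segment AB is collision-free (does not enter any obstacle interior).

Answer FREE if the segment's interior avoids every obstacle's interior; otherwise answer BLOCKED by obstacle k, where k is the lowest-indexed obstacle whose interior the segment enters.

BLOCKED by obstacle 2

Obstacle 1 [(1,21) (3,13) (9,24)]:
  edge (1,21)–(3,13): clear
  edge (3,13)–(9,24): clear
  edge (9,24)–(1,21): clear
  midpoint (11,7/2) outside
  → clear
Obstacle 2 [(2,9) (8,1) (8,9)]:
  edge (2,9)–(8,1): crosses AB
  edge (8,1)–(8,9): crosses AB
  edge (8,9)–(2,9): clear
  → BLOCKED
Obstacle 3 [(16,0) (23,6) (23,8) (17,11)]:
  edge (16,0)–(23,6): crosses AB
  edge (23,6)–(23,8): clear
  edge (23,8)–(17,11): clear
  edge (17,11)–(16,0): crosses AB
  → BLOCKED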